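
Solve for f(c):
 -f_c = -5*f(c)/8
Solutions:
 f(c) = C1*exp(5*c/8)


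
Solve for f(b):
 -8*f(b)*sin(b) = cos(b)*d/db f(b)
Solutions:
 f(b) = C1*cos(b)^8


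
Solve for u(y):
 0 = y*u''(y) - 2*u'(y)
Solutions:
 u(y) = C1 + C2*y^3


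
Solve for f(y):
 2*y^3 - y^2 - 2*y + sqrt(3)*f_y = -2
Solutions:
 f(y) = C1 - sqrt(3)*y^4/6 + sqrt(3)*y^3/9 + sqrt(3)*y^2/3 - 2*sqrt(3)*y/3


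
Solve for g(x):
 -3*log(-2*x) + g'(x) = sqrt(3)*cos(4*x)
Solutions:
 g(x) = C1 + 3*x*log(-x) - 3*x + 3*x*log(2) + sqrt(3)*sin(4*x)/4


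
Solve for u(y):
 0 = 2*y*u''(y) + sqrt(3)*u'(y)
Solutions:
 u(y) = C1 + C2*y^(1 - sqrt(3)/2)


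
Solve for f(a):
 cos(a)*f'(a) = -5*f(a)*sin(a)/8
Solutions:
 f(a) = C1*cos(a)^(5/8)


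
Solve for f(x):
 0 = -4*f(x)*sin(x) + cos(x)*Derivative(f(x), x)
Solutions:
 f(x) = C1/cos(x)^4


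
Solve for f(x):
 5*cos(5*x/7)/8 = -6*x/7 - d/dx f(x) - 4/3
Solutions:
 f(x) = C1 - 3*x^2/7 - 4*x/3 - 7*sin(5*x/7)/8


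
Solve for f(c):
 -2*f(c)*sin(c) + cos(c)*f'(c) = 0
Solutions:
 f(c) = C1/cos(c)^2


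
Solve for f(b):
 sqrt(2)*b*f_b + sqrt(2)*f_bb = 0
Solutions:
 f(b) = C1 + C2*erf(sqrt(2)*b/2)


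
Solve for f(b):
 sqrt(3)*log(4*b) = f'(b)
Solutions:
 f(b) = C1 + sqrt(3)*b*log(b) - sqrt(3)*b + 2*sqrt(3)*b*log(2)


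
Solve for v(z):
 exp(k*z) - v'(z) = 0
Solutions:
 v(z) = C1 + exp(k*z)/k


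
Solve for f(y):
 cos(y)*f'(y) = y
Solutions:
 f(y) = C1 + Integral(y/cos(y), y)


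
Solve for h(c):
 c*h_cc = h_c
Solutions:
 h(c) = C1 + C2*c^2


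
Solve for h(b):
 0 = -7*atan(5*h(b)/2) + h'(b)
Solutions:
 Integral(1/atan(5*_y/2), (_y, h(b))) = C1 + 7*b


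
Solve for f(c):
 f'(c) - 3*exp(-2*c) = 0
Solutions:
 f(c) = C1 - 3*exp(-2*c)/2


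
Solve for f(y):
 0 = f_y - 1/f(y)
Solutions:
 f(y) = -sqrt(C1 + 2*y)
 f(y) = sqrt(C1 + 2*y)


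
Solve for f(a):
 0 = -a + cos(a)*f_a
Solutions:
 f(a) = C1 + Integral(a/cos(a), a)


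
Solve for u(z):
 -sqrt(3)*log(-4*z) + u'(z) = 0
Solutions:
 u(z) = C1 + sqrt(3)*z*log(-z) + sqrt(3)*z*(-1 + 2*log(2))


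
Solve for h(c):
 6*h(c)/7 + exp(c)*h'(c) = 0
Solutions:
 h(c) = C1*exp(6*exp(-c)/7)


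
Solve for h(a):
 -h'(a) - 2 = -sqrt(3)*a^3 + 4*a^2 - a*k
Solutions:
 h(a) = C1 + sqrt(3)*a^4/4 - 4*a^3/3 + a^2*k/2 - 2*a


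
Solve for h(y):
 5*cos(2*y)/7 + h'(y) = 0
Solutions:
 h(y) = C1 - 5*sin(2*y)/14


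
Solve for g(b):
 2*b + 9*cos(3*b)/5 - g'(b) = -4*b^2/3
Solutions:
 g(b) = C1 + 4*b^3/9 + b^2 + 3*sin(3*b)/5


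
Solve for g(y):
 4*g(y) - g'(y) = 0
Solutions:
 g(y) = C1*exp(4*y)


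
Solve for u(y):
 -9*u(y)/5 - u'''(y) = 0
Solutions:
 u(y) = C3*exp(-15^(2/3)*y/5) + (C1*sin(3*3^(1/6)*5^(2/3)*y/10) + C2*cos(3*3^(1/6)*5^(2/3)*y/10))*exp(15^(2/3)*y/10)


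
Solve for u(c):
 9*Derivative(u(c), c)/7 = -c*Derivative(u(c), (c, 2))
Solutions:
 u(c) = C1 + C2/c^(2/7)


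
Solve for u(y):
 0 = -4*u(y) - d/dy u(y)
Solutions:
 u(y) = C1*exp(-4*y)


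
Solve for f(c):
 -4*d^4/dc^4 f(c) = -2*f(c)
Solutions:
 f(c) = C1*exp(-2^(3/4)*c/2) + C2*exp(2^(3/4)*c/2) + C3*sin(2^(3/4)*c/2) + C4*cos(2^(3/4)*c/2)


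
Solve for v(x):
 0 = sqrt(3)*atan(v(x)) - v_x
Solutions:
 Integral(1/atan(_y), (_y, v(x))) = C1 + sqrt(3)*x


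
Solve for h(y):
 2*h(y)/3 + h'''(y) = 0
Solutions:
 h(y) = C3*exp(-2^(1/3)*3^(2/3)*y/3) + (C1*sin(2^(1/3)*3^(1/6)*y/2) + C2*cos(2^(1/3)*3^(1/6)*y/2))*exp(2^(1/3)*3^(2/3)*y/6)


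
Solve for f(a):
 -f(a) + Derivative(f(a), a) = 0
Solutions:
 f(a) = C1*exp(a)


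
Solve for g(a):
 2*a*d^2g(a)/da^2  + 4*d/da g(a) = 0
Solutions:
 g(a) = C1 + C2/a


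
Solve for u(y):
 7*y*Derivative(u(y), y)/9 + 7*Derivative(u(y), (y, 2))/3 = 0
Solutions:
 u(y) = C1 + C2*erf(sqrt(6)*y/6)


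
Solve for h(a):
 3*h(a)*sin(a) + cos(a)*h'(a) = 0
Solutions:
 h(a) = C1*cos(a)^3


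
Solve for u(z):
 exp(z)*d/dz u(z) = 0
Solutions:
 u(z) = C1


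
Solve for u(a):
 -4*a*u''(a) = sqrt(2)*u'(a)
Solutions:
 u(a) = C1 + C2*a^(1 - sqrt(2)/4)


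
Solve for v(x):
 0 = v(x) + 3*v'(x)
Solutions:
 v(x) = C1*exp(-x/3)


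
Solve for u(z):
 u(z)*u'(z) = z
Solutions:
 u(z) = -sqrt(C1 + z^2)
 u(z) = sqrt(C1 + z^2)


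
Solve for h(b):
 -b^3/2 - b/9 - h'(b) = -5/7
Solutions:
 h(b) = C1 - b^4/8 - b^2/18 + 5*b/7


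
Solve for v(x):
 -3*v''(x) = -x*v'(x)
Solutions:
 v(x) = C1 + C2*erfi(sqrt(6)*x/6)


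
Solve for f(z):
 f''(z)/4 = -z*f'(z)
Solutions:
 f(z) = C1 + C2*erf(sqrt(2)*z)


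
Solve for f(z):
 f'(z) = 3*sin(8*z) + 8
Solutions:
 f(z) = C1 + 8*z - 3*cos(8*z)/8


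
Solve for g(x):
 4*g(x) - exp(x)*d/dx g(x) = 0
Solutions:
 g(x) = C1*exp(-4*exp(-x))


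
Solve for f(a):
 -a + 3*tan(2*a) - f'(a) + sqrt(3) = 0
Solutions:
 f(a) = C1 - a^2/2 + sqrt(3)*a - 3*log(cos(2*a))/2


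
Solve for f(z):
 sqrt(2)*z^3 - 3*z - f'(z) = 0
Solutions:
 f(z) = C1 + sqrt(2)*z^4/4 - 3*z^2/2


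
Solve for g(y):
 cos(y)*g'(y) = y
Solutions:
 g(y) = C1 + Integral(y/cos(y), y)


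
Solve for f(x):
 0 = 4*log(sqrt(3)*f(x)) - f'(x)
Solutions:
 -Integral(1/(2*log(_y) + log(3)), (_y, f(x)))/2 = C1 - x


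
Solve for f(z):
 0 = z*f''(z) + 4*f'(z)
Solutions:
 f(z) = C1 + C2/z^3


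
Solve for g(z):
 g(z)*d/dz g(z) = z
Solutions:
 g(z) = -sqrt(C1 + z^2)
 g(z) = sqrt(C1 + z^2)


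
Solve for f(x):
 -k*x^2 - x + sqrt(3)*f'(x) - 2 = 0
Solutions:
 f(x) = C1 + sqrt(3)*k*x^3/9 + sqrt(3)*x^2/6 + 2*sqrt(3)*x/3


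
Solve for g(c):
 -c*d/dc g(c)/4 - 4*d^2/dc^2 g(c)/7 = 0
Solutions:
 g(c) = C1 + C2*erf(sqrt(14)*c/8)


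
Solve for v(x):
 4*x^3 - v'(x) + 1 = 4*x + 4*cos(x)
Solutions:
 v(x) = C1 + x^4 - 2*x^2 + x - 4*sin(x)


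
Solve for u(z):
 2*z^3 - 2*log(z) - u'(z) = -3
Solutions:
 u(z) = C1 + z^4/2 - 2*z*log(z) + 5*z


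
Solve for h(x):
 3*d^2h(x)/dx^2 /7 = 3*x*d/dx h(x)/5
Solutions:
 h(x) = C1 + C2*erfi(sqrt(70)*x/10)


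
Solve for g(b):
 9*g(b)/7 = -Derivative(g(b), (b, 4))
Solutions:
 g(b) = (C1*sin(sqrt(6)*7^(3/4)*b/14) + C2*cos(sqrt(6)*7^(3/4)*b/14))*exp(-sqrt(6)*7^(3/4)*b/14) + (C3*sin(sqrt(6)*7^(3/4)*b/14) + C4*cos(sqrt(6)*7^(3/4)*b/14))*exp(sqrt(6)*7^(3/4)*b/14)


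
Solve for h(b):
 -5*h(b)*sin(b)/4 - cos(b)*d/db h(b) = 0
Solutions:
 h(b) = C1*cos(b)^(5/4)


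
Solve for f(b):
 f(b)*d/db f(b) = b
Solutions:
 f(b) = -sqrt(C1 + b^2)
 f(b) = sqrt(C1 + b^2)


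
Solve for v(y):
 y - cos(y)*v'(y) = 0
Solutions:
 v(y) = C1 + Integral(y/cos(y), y)


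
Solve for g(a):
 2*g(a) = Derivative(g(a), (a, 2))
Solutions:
 g(a) = C1*exp(-sqrt(2)*a) + C2*exp(sqrt(2)*a)


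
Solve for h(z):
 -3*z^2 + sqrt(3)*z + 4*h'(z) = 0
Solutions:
 h(z) = C1 + z^3/4 - sqrt(3)*z^2/8


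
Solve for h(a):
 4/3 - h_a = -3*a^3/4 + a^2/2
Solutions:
 h(a) = C1 + 3*a^4/16 - a^3/6 + 4*a/3


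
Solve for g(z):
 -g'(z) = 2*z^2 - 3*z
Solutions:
 g(z) = C1 - 2*z^3/3 + 3*z^2/2


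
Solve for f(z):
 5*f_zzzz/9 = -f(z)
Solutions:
 f(z) = (C1*sin(5^(3/4)*sqrt(6)*z/10) + C2*cos(5^(3/4)*sqrt(6)*z/10))*exp(-5^(3/4)*sqrt(6)*z/10) + (C3*sin(5^(3/4)*sqrt(6)*z/10) + C4*cos(5^(3/4)*sqrt(6)*z/10))*exp(5^(3/4)*sqrt(6)*z/10)


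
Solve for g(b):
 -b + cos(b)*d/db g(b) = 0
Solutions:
 g(b) = C1 + Integral(b/cos(b), b)


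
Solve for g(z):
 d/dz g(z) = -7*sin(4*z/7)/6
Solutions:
 g(z) = C1 + 49*cos(4*z/7)/24


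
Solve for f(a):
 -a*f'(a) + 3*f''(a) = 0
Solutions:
 f(a) = C1 + C2*erfi(sqrt(6)*a/6)


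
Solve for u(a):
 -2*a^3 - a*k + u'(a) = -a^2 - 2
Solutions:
 u(a) = C1 + a^4/2 - a^3/3 + a^2*k/2 - 2*a


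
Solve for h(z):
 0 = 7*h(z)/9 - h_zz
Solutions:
 h(z) = C1*exp(-sqrt(7)*z/3) + C2*exp(sqrt(7)*z/3)


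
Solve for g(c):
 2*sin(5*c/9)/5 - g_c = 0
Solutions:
 g(c) = C1 - 18*cos(5*c/9)/25


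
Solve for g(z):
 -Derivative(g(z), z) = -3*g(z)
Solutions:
 g(z) = C1*exp(3*z)


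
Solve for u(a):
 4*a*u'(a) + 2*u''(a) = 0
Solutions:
 u(a) = C1 + C2*erf(a)


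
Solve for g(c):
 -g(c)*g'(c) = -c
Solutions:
 g(c) = -sqrt(C1 + c^2)
 g(c) = sqrt(C1 + c^2)


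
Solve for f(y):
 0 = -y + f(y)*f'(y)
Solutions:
 f(y) = -sqrt(C1 + y^2)
 f(y) = sqrt(C1 + y^2)


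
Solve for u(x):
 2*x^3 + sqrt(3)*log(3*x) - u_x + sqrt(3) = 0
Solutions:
 u(x) = C1 + x^4/2 + sqrt(3)*x*log(x) + sqrt(3)*x*log(3)


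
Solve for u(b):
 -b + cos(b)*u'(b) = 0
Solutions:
 u(b) = C1 + Integral(b/cos(b), b)


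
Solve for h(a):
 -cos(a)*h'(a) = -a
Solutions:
 h(a) = C1 + Integral(a/cos(a), a)


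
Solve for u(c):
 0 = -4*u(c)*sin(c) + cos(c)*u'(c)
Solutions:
 u(c) = C1/cos(c)^4


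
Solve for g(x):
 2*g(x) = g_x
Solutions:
 g(x) = C1*exp(2*x)


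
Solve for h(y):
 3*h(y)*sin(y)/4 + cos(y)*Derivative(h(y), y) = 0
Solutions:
 h(y) = C1*cos(y)^(3/4)


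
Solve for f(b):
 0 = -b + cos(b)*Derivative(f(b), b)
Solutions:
 f(b) = C1 + Integral(b/cos(b), b)


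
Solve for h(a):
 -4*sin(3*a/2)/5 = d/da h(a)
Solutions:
 h(a) = C1 + 8*cos(3*a/2)/15


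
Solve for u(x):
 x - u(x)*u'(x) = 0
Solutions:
 u(x) = -sqrt(C1 + x^2)
 u(x) = sqrt(C1 + x^2)


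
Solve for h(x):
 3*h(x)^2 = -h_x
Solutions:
 h(x) = 1/(C1 + 3*x)


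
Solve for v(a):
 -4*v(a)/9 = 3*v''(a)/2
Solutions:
 v(a) = C1*sin(2*sqrt(6)*a/9) + C2*cos(2*sqrt(6)*a/9)


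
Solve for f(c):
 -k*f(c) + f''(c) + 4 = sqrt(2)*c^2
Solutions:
 f(c) = C1*exp(-c*sqrt(k)) + C2*exp(c*sqrt(k)) - sqrt(2)*c^2/k + 4/k - 2*sqrt(2)/k^2


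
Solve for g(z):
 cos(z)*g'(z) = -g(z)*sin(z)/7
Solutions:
 g(z) = C1*cos(z)^(1/7)


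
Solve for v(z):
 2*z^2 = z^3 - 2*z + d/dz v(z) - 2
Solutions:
 v(z) = C1 - z^4/4 + 2*z^3/3 + z^2 + 2*z


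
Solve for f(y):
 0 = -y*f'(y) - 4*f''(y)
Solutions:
 f(y) = C1 + C2*erf(sqrt(2)*y/4)


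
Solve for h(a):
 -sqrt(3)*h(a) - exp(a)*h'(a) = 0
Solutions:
 h(a) = C1*exp(sqrt(3)*exp(-a))


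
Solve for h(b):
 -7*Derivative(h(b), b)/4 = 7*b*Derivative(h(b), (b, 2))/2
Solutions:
 h(b) = C1 + C2*sqrt(b)


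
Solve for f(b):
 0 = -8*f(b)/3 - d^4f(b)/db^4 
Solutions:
 f(b) = (C1*sin(2^(1/4)*3^(3/4)*b/3) + C2*cos(2^(1/4)*3^(3/4)*b/3))*exp(-2^(1/4)*3^(3/4)*b/3) + (C3*sin(2^(1/4)*3^(3/4)*b/3) + C4*cos(2^(1/4)*3^(3/4)*b/3))*exp(2^(1/4)*3^(3/4)*b/3)


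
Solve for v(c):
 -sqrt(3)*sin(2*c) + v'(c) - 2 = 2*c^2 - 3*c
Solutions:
 v(c) = C1 + 2*c^3/3 - 3*c^2/2 + 2*c - sqrt(3)*cos(2*c)/2


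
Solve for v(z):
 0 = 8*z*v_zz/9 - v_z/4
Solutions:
 v(z) = C1 + C2*z^(41/32)


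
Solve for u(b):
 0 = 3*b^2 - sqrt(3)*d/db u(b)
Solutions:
 u(b) = C1 + sqrt(3)*b^3/3


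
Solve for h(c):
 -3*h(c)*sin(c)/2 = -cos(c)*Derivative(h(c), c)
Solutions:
 h(c) = C1/cos(c)^(3/2)


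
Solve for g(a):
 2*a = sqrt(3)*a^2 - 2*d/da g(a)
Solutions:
 g(a) = C1 + sqrt(3)*a^3/6 - a^2/2


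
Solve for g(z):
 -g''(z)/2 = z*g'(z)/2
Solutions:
 g(z) = C1 + C2*erf(sqrt(2)*z/2)


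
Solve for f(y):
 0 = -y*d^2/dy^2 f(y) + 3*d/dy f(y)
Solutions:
 f(y) = C1 + C2*y^4


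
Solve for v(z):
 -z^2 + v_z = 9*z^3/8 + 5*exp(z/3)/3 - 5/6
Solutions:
 v(z) = C1 + 9*z^4/32 + z^3/3 - 5*z/6 + 5*exp(z/3)


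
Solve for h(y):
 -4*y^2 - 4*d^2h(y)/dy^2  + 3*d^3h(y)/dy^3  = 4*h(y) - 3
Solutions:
 h(y) = C1*exp(y*(-2^(1/3)*(9*sqrt(921) + 275)^(1/3) - 8*2^(2/3)/(9*sqrt(921) + 275)^(1/3) + 8)/18)*sin(2^(1/3)*sqrt(3)*y*(-(9*sqrt(921) + 275)^(1/3) + 8*2^(1/3)/(9*sqrt(921) + 275)^(1/3))/18) + C2*exp(y*(-2^(1/3)*(9*sqrt(921) + 275)^(1/3) - 8*2^(2/3)/(9*sqrt(921) + 275)^(1/3) + 8)/18)*cos(2^(1/3)*sqrt(3)*y*(-(9*sqrt(921) + 275)^(1/3) + 8*2^(1/3)/(9*sqrt(921) + 275)^(1/3))/18) + C3*exp(y*(8*2^(2/3)/(9*sqrt(921) + 275)^(1/3) + 4 + 2^(1/3)*(9*sqrt(921) + 275)^(1/3))/9) - y^2 + 11/4


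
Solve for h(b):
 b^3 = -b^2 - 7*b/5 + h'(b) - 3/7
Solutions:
 h(b) = C1 + b^4/4 + b^3/3 + 7*b^2/10 + 3*b/7


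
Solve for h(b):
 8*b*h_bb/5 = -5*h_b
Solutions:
 h(b) = C1 + C2/b^(17/8)


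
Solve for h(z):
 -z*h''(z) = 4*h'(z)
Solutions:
 h(z) = C1 + C2/z^3


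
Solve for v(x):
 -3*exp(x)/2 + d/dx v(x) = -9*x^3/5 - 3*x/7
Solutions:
 v(x) = C1 - 9*x^4/20 - 3*x^2/14 + 3*exp(x)/2


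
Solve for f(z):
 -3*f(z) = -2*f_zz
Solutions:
 f(z) = C1*exp(-sqrt(6)*z/2) + C2*exp(sqrt(6)*z/2)


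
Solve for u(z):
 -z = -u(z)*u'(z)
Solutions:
 u(z) = -sqrt(C1 + z^2)
 u(z) = sqrt(C1 + z^2)


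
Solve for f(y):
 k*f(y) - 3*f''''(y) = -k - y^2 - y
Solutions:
 f(y) = C1*exp(-3^(3/4)*k^(1/4)*y/3) + C2*exp(3^(3/4)*k^(1/4)*y/3) + C3*exp(-3^(3/4)*I*k^(1/4)*y/3) + C4*exp(3^(3/4)*I*k^(1/4)*y/3) - 1 - y^2/k - y/k


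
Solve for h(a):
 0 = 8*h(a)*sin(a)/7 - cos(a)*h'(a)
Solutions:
 h(a) = C1/cos(a)^(8/7)


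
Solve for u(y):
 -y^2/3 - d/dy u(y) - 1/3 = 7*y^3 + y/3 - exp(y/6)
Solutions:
 u(y) = C1 - 7*y^4/4 - y^3/9 - y^2/6 - y/3 + 6*exp(y/6)


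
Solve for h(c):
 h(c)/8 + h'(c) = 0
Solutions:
 h(c) = C1*exp(-c/8)


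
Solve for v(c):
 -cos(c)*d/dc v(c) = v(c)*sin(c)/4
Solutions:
 v(c) = C1*cos(c)^(1/4)


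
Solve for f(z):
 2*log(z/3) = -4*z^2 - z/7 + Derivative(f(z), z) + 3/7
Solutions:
 f(z) = C1 + 4*z^3/3 + z^2/14 + 2*z*log(z) - 17*z/7 - 2*z*log(3)


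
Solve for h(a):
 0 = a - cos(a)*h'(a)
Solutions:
 h(a) = C1 + Integral(a/cos(a), a)


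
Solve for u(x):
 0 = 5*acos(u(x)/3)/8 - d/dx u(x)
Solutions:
 Integral(1/acos(_y/3), (_y, u(x))) = C1 + 5*x/8


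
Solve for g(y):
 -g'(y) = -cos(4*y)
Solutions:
 g(y) = C1 + sin(4*y)/4


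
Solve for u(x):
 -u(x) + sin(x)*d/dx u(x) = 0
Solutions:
 u(x) = C1*sqrt(cos(x) - 1)/sqrt(cos(x) + 1)


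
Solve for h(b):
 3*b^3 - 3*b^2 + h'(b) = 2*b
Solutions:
 h(b) = C1 - 3*b^4/4 + b^3 + b^2


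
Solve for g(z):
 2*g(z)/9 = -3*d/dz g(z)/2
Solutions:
 g(z) = C1*exp(-4*z/27)


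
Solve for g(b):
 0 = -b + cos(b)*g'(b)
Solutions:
 g(b) = C1 + Integral(b/cos(b), b)


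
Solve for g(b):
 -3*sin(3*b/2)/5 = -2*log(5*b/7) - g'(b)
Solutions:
 g(b) = C1 - 2*b*log(b) - 2*b*log(5) + 2*b + 2*b*log(7) - 2*cos(3*b/2)/5


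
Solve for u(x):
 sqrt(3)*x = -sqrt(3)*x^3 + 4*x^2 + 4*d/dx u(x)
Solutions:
 u(x) = C1 + sqrt(3)*x^4/16 - x^3/3 + sqrt(3)*x^2/8


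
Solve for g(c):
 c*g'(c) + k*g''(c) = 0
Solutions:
 g(c) = C1 + C2*sqrt(k)*erf(sqrt(2)*c*sqrt(1/k)/2)


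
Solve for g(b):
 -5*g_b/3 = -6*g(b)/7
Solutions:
 g(b) = C1*exp(18*b/35)


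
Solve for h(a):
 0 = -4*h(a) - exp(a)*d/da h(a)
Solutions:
 h(a) = C1*exp(4*exp(-a))


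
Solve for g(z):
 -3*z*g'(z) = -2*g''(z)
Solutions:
 g(z) = C1 + C2*erfi(sqrt(3)*z/2)


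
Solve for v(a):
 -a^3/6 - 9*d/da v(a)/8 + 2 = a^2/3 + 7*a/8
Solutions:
 v(a) = C1 - a^4/27 - 8*a^3/81 - 7*a^2/18 + 16*a/9


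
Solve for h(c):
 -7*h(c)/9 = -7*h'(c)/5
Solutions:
 h(c) = C1*exp(5*c/9)


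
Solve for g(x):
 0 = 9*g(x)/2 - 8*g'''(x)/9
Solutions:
 g(x) = C3*exp(3*2^(2/3)*3^(1/3)*x/4) + (C1*sin(3*2^(2/3)*3^(5/6)*x/8) + C2*cos(3*2^(2/3)*3^(5/6)*x/8))*exp(-3*2^(2/3)*3^(1/3)*x/8)


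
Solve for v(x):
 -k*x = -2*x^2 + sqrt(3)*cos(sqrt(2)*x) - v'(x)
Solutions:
 v(x) = C1 + k*x^2/2 - 2*x^3/3 + sqrt(6)*sin(sqrt(2)*x)/2


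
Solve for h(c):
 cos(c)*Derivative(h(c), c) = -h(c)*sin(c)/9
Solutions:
 h(c) = C1*cos(c)^(1/9)


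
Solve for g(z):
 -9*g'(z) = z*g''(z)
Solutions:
 g(z) = C1 + C2/z^8


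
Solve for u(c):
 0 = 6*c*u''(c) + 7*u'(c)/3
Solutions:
 u(c) = C1 + C2*c^(11/18)


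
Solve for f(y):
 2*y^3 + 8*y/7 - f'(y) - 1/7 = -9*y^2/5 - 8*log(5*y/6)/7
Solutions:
 f(y) = C1 + y^4/2 + 3*y^3/5 + 4*y^2/7 + 8*y*log(y)/7 - 8*y*log(6)/7 - 9*y/7 + 8*y*log(5)/7


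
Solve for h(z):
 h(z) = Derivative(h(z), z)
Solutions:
 h(z) = C1*exp(z)


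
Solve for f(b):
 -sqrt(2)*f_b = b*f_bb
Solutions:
 f(b) = C1 + C2*b^(1 - sqrt(2))


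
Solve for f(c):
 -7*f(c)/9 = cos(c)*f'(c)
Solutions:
 f(c) = C1*(sin(c) - 1)^(7/18)/(sin(c) + 1)^(7/18)


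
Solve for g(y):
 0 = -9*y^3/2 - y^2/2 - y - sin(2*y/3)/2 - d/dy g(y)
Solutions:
 g(y) = C1 - 9*y^4/8 - y^3/6 - y^2/2 + 3*cos(2*y/3)/4


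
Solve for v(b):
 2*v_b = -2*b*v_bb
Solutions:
 v(b) = C1 + C2*log(b)


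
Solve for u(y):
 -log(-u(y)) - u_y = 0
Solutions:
 -li(-u(y)) = C1 - y


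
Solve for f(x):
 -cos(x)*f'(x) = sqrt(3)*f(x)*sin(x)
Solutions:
 f(x) = C1*cos(x)^(sqrt(3))


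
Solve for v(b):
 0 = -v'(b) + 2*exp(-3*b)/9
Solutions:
 v(b) = C1 - 2*exp(-3*b)/27


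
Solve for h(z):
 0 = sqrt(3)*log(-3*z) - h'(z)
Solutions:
 h(z) = C1 + sqrt(3)*z*log(-z) + sqrt(3)*z*(-1 + log(3))


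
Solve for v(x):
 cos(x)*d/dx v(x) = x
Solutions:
 v(x) = C1 + Integral(x/cos(x), x)


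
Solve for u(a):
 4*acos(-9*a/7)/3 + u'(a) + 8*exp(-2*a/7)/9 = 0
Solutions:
 u(a) = C1 - 4*a*acos(-9*a/7)/3 - 4*sqrt(49 - 81*a^2)/27 + 28*exp(-2*a/7)/9


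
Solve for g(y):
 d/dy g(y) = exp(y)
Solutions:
 g(y) = C1 + exp(y)


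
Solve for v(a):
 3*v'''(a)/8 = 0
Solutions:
 v(a) = C1 + C2*a + C3*a^2


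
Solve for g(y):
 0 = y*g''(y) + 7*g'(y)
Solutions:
 g(y) = C1 + C2/y^6


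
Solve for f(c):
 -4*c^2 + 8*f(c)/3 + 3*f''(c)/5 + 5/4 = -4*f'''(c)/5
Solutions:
 f(c) = C1*exp(c*(-6 + 3*3^(1/3)/(8*sqrt(1630) + 323)^(1/3) + 3^(2/3)*(8*sqrt(1630) + 323)^(1/3))/24)*sin(3^(1/6)*c*(-(8*sqrt(1630) + 323)^(1/3) + 3^(2/3)/(8*sqrt(1630) + 323)^(1/3))/8) + C2*exp(c*(-6 + 3*3^(1/3)/(8*sqrt(1630) + 323)^(1/3) + 3^(2/3)*(8*sqrt(1630) + 323)^(1/3))/24)*cos(3^(1/6)*c*(-(8*sqrt(1630) + 323)^(1/3) + 3^(2/3)/(8*sqrt(1630) + 323)^(1/3))/8) + C3*exp(-c*(3*3^(1/3)/(8*sqrt(1630) + 323)^(1/3) + 3 + 3^(2/3)*(8*sqrt(1630) + 323)^(1/3))/12) + 3*c^2/2 - 183/160


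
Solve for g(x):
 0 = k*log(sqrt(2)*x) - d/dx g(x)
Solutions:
 g(x) = C1 + k*x*log(x) - k*x + k*x*log(2)/2


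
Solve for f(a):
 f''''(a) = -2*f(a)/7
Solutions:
 f(a) = (C1*sin(14^(3/4)*a/14) + C2*cos(14^(3/4)*a/14))*exp(-14^(3/4)*a/14) + (C3*sin(14^(3/4)*a/14) + C4*cos(14^(3/4)*a/14))*exp(14^(3/4)*a/14)


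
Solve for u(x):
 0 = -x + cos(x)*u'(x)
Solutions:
 u(x) = C1 + Integral(x/cos(x), x)


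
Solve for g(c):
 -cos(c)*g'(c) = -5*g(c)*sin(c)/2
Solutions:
 g(c) = C1/cos(c)^(5/2)


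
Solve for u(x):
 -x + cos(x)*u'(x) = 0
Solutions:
 u(x) = C1 + Integral(x/cos(x), x)


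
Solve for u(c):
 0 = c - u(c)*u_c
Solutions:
 u(c) = -sqrt(C1 + c^2)
 u(c) = sqrt(C1 + c^2)


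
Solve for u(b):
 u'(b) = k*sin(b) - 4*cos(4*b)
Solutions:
 u(b) = C1 - k*cos(b) - sin(4*b)


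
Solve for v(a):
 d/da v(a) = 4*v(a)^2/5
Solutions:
 v(a) = -5/(C1 + 4*a)


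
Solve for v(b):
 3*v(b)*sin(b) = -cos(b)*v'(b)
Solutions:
 v(b) = C1*cos(b)^3


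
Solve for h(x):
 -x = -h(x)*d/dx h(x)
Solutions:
 h(x) = -sqrt(C1 + x^2)
 h(x) = sqrt(C1 + x^2)


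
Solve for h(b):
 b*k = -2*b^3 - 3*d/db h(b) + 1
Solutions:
 h(b) = C1 - b^4/6 - b^2*k/6 + b/3


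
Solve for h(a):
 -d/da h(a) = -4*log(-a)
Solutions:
 h(a) = C1 + 4*a*log(-a) - 4*a


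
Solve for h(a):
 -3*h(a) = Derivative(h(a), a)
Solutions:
 h(a) = C1*exp(-3*a)


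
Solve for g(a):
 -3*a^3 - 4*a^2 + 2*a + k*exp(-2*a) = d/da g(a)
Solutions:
 g(a) = C1 - 3*a^4/4 - 4*a^3/3 + a^2 - k*exp(-2*a)/2


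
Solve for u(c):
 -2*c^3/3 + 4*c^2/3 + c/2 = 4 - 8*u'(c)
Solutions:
 u(c) = C1 + c^4/48 - c^3/18 - c^2/32 + c/2


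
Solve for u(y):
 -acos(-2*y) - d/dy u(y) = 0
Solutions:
 u(y) = C1 - y*acos(-2*y) - sqrt(1 - 4*y^2)/2


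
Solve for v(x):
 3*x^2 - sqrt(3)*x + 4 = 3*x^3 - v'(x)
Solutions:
 v(x) = C1 + 3*x^4/4 - x^3 + sqrt(3)*x^2/2 - 4*x


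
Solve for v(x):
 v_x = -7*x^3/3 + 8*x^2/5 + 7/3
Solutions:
 v(x) = C1 - 7*x^4/12 + 8*x^3/15 + 7*x/3


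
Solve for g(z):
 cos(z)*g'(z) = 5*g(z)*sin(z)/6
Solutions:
 g(z) = C1/cos(z)^(5/6)


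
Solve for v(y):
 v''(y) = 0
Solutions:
 v(y) = C1 + C2*y


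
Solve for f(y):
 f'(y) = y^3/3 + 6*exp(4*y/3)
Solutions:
 f(y) = C1 + y^4/12 + 9*exp(4*y/3)/2


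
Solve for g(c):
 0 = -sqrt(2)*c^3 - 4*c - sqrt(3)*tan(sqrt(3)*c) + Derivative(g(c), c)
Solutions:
 g(c) = C1 + sqrt(2)*c^4/4 + 2*c^2 - log(cos(sqrt(3)*c))


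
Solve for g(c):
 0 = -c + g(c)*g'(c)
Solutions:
 g(c) = -sqrt(C1 + c^2)
 g(c) = sqrt(C1 + c^2)


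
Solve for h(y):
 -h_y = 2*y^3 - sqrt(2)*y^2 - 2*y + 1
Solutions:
 h(y) = C1 - y^4/2 + sqrt(2)*y^3/3 + y^2 - y


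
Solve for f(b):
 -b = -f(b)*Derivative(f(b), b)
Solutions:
 f(b) = -sqrt(C1 + b^2)
 f(b) = sqrt(C1 + b^2)


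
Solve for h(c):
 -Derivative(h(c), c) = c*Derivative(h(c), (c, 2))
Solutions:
 h(c) = C1 + C2*log(c)


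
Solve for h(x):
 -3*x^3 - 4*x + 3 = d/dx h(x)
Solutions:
 h(x) = C1 - 3*x^4/4 - 2*x^2 + 3*x


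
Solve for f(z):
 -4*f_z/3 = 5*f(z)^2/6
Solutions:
 f(z) = 8/(C1 + 5*z)


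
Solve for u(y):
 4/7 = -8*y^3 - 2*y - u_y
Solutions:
 u(y) = C1 - 2*y^4 - y^2 - 4*y/7


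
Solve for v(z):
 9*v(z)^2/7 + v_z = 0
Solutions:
 v(z) = 7/(C1 + 9*z)


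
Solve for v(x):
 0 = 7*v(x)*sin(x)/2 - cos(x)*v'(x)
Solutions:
 v(x) = C1/cos(x)^(7/2)


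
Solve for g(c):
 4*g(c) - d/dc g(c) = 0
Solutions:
 g(c) = C1*exp(4*c)


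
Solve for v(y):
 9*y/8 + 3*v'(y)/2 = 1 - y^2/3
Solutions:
 v(y) = C1 - 2*y^3/27 - 3*y^2/8 + 2*y/3


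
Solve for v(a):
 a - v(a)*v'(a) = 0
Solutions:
 v(a) = -sqrt(C1 + a^2)
 v(a) = sqrt(C1 + a^2)


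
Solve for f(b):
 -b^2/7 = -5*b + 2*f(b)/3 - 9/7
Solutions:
 f(b) = -3*b^2/14 + 15*b/2 + 27/14


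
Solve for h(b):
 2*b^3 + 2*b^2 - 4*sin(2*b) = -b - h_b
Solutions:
 h(b) = C1 - b^4/2 - 2*b^3/3 - b^2/2 - 2*cos(2*b)


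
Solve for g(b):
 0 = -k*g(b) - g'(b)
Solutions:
 g(b) = C1*exp(-b*k)


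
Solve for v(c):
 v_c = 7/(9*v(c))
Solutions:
 v(c) = -sqrt(C1 + 14*c)/3
 v(c) = sqrt(C1 + 14*c)/3


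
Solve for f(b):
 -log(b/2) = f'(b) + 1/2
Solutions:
 f(b) = C1 - b*log(b) + b/2 + b*log(2)


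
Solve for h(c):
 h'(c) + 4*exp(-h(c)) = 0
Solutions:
 h(c) = log(C1 - 4*c)


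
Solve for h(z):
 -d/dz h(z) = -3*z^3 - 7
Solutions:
 h(z) = C1 + 3*z^4/4 + 7*z


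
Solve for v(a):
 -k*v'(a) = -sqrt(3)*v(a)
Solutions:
 v(a) = C1*exp(sqrt(3)*a/k)


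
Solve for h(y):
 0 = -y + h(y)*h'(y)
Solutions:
 h(y) = -sqrt(C1 + y^2)
 h(y) = sqrt(C1 + y^2)


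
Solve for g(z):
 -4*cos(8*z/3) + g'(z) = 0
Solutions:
 g(z) = C1 + 3*sin(8*z/3)/2


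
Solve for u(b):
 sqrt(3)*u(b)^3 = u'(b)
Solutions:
 u(b) = -sqrt(2)*sqrt(-1/(C1 + sqrt(3)*b))/2
 u(b) = sqrt(2)*sqrt(-1/(C1 + sqrt(3)*b))/2


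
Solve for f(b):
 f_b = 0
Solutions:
 f(b) = C1


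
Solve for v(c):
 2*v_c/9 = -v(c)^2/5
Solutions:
 v(c) = 10/(C1 + 9*c)


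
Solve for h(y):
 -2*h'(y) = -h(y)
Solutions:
 h(y) = C1*exp(y/2)


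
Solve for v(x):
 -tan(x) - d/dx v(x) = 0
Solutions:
 v(x) = C1 + log(cos(x))


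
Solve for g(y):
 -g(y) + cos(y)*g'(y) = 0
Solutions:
 g(y) = C1*sqrt(sin(y) + 1)/sqrt(sin(y) - 1)


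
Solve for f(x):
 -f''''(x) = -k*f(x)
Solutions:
 f(x) = C1*exp(-k^(1/4)*x) + C2*exp(k^(1/4)*x) + C3*exp(-I*k^(1/4)*x) + C4*exp(I*k^(1/4)*x)


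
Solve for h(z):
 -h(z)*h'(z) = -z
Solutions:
 h(z) = -sqrt(C1 + z^2)
 h(z) = sqrt(C1 + z^2)


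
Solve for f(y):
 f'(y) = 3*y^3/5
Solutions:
 f(y) = C1 + 3*y^4/20


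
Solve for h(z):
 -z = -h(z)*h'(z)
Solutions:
 h(z) = -sqrt(C1 + z^2)
 h(z) = sqrt(C1 + z^2)


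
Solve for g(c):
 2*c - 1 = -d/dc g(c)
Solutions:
 g(c) = C1 - c^2 + c


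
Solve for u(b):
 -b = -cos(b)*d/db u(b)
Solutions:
 u(b) = C1 + Integral(b/cos(b), b)


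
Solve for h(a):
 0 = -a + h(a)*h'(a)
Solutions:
 h(a) = -sqrt(C1 + a^2)
 h(a) = sqrt(C1 + a^2)


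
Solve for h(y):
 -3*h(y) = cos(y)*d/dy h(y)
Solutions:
 h(y) = C1*(sin(y) - 1)^(3/2)/(sin(y) + 1)^(3/2)


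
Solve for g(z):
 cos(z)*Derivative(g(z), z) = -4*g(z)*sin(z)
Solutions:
 g(z) = C1*cos(z)^4


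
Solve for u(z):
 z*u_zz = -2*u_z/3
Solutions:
 u(z) = C1 + C2*z^(1/3)


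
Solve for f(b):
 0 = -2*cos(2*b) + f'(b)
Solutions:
 f(b) = C1 + sin(2*b)


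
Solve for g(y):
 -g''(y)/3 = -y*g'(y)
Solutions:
 g(y) = C1 + C2*erfi(sqrt(6)*y/2)


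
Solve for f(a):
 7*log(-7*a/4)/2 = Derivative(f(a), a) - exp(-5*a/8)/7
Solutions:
 f(a) = C1 + 7*a*log(-a)/2 + a*(-7*log(2) - 7/2 + 7*log(7)/2) - 8*exp(-5*a/8)/35


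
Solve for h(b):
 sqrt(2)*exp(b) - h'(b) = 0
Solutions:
 h(b) = C1 + sqrt(2)*exp(b)


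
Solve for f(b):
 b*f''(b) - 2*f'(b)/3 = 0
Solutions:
 f(b) = C1 + C2*b^(5/3)


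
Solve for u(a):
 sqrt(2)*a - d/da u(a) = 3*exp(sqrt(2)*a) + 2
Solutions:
 u(a) = C1 + sqrt(2)*a^2/2 - 2*a - 3*sqrt(2)*exp(sqrt(2)*a)/2


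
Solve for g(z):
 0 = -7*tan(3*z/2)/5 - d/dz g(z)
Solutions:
 g(z) = C1 + 14*log(cos(3*z/2))/15


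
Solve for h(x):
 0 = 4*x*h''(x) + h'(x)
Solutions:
 h(x) = C1 + C2*x^(3/4)


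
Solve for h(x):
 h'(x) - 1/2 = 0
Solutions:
 h(x) = C1 + x/2


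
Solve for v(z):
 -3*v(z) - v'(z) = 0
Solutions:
 v(z) = C1*exp(-3*z)


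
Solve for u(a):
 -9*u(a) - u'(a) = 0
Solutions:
 u(a) = C1*exp(-9*a)


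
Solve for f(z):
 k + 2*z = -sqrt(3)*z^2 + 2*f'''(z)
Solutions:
 f(z) = C1 + C2*z + C3*z^2 + k*z^3/12 + sqrt(3)*z^5/120 + z^4/24


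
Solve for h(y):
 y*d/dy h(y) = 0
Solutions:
 h(y) = C1


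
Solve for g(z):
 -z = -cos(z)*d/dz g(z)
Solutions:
 g(z) = C1 + Integral(z/cos(z), z)


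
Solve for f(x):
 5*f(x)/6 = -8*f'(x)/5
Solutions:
 f(x) = C1*exp(-25*x/48)


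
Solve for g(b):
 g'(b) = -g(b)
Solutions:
 g(b) = C1*exp(-b)


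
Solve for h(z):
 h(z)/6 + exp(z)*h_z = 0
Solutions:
 h(z) = C1*exp(exp(-z)/6)


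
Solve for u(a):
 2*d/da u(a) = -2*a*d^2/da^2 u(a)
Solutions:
 u(a) = C1 + C2*log(a)


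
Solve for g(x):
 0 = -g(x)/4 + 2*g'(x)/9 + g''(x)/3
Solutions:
 g(x) = C1*exp(x*(-2 + sqrt(31))/6) + C2*exp(-x*(2 + sqrt(31))/6)


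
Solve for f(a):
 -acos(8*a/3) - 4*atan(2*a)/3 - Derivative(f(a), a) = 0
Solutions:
 f(a) = C1 - a*acos(8*a/3) - 4*a*atan(2*a)/3 + sqrt(9 - 64*a^2)/8 + log(4*a^2 + 1)/3


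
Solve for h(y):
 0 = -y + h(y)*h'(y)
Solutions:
 h(y) = -sqrt(C1 + y^2)
 h(y) = sqrt(C1 + y^2)


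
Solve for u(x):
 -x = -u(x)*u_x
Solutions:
 u(x) = -sqrt(C1 + x^2)
 u(x) = sqrt(C1 + x^2)


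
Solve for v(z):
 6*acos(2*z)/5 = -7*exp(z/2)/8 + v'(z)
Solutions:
 v(z) = C1 + 6*z*acos(2*z)/5 - 3*sqrt(1 - 4*z^2)/5 + 7*exp(z/2)/4


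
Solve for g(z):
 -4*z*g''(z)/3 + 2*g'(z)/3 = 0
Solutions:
 g(z) = C1 + C2*z^(3/2)


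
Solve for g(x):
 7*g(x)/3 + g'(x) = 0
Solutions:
 g(x) = C1*exp(-7*x/3)


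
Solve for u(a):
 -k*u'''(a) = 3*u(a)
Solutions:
 u(a) = C1*exp(3^(1/3)*a*(-1/k)^(1/3)) + C2*exp(a*(-1/k)^(1/3)*(-3^(1/3) + 3^(5/6)*I)/2) + C3*exp(-a*(-1/k)^(1/3)*(3^(1/3) + 3^(5/6)*I)/2)


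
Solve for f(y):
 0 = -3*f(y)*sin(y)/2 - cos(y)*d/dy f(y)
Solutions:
 f(y) = C1*cos(y)^(3/2)


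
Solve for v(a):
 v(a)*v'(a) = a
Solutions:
 v(a) = -sqrt(C1 + a^2)
 v(a) = sqrt(C1 + a^2)


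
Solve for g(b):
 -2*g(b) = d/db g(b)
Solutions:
 g(b) = C1*exp(-2*b)


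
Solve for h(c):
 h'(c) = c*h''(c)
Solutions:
 h(c) = C1 + C2*c^2


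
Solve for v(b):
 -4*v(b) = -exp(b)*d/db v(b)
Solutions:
 v(b) = C1*exp(-4*exp(-b))


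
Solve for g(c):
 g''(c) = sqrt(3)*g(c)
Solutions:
 g(c) = C1*exp(-3^(1/4)*c) + C2*exp(3^(1/4)*c)


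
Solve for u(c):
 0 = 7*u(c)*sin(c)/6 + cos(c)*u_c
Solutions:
 u(c) = C1*cos(c)^(7/6)


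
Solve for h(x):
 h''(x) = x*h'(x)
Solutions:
 h(x) = C1 + C2*erfi(sqrt(2)*x/2)


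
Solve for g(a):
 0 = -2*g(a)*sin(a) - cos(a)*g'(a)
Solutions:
 g(a) = C1*cos(a)^2


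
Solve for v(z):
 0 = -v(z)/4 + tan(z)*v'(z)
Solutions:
 v(z) = C1*sin(z)^(1/4)


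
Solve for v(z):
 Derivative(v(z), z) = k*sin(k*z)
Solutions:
 v(z) = C1 - cos(k*z)


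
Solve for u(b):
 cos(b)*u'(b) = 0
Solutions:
 u(b) = C1


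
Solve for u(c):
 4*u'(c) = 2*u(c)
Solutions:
 u(c) = C1*exp(c/2)


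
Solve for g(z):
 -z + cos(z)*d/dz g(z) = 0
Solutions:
 g(z) = C1 + Integral(z/cos(z), z)


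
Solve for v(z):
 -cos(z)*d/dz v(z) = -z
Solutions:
 v(z) = C1 + Integral(z/cos(z), z)


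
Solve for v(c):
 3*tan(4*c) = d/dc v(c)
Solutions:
 v(c) = C1 - 3*log(cos(4*c))/4


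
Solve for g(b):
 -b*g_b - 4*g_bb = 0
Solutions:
 g(b) = C1 + C2*erf(sqrt(2)*b/4)


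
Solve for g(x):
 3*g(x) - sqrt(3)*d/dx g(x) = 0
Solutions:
 g(x) = C1*exp(sqrt(3)*x)


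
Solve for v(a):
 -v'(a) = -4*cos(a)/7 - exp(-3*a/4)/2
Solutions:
 v(a) = C1 + 4*sin(a)/7 - 2*exp(-3*a/4)/3


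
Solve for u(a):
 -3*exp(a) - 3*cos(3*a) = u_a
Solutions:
 u(a) = C1 - 3*exp(a) - sin(3*a)


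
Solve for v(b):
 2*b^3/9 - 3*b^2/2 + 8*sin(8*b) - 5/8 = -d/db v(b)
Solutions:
 v(b) = C1 - b^4/18 + b^3/2 + 5*b/8 + cos(8*b)


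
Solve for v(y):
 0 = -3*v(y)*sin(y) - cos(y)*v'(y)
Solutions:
 v(y) = C1*cos(y)^3


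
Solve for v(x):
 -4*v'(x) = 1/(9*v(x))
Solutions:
 v(x) = -sqrt(C1 - 2*x)/6
 v(x) = sqrt(C1 - 2*x)/6


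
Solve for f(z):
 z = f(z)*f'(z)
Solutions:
 f(z) = -sqrt(C1 + z^2)
 f(z) = sqrt(C1 + z^2)


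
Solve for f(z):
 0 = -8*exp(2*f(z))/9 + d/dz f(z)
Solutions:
 f(z) = log(-sqrt(-1/(C1 + 8*z))) - log(2)/2 + log(3)
 f(z) = log(-1/(C1 + 8*z))/2 - log(2)/2 + log(3)


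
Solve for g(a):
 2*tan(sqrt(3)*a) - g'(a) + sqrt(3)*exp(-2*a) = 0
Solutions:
 g(a) = C1 + sqrt(3)*log(tan(sqrt(3)*a)^2 + 1)/3 - sqrt(3)*exp(-2*a)/2


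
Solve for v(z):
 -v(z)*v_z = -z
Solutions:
 v(z) = -sqrt(C1 + z^2)
 v(z) = sqrt(C1 + z^2)


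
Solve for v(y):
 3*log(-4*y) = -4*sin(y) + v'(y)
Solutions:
 v(y) = C1 + 3*y*log(-y) - 3*y + 6*y*log(2) - 4*cos(y)


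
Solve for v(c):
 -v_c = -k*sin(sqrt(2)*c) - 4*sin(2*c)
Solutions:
 v(c) = C1 - sqrt(2)*k*cos(sqrt(2)*c)/2 - 2*cos(2*c)


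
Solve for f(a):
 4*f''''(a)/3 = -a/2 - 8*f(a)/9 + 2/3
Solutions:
 f(a) = -9*a/16 + (C1*sin(6^(3/4)*a/6) + C2*cos(6^(3/4)*a/6))*exp(-6^(3/4)*a/6) + (C3*sin(6^(3/4)*a/6) + C4*cos(6^(3/4)*a/6))*exp(6^(3/4)*a/6) + 3/4


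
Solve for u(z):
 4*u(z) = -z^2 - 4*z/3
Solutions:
 u(z) = z*(-3*z - 4)/12


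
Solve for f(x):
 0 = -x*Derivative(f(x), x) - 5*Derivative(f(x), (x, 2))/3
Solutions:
 f(x) = C1 + C2*erf(sqrt(30)*x/10)


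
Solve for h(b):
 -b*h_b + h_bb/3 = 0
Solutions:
 h(b) = C1 + C2*erfi(sqrt(6)*b/2)


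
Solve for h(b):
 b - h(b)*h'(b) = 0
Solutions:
 h(b) = -sqrt(C1 + b^2)
 h(b) = sqrt(C1 + b^2)


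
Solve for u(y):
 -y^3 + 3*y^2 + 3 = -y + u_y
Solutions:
 u(y) = C1 - y^4/4 + y^3 + y^2/2 + 3*y


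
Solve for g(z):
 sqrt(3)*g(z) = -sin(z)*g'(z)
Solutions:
 g(z) = C1*(cos(z) + 1)^(sqrt(3)/2)/(cos(z) - 1)^(sqrt(3)/2)


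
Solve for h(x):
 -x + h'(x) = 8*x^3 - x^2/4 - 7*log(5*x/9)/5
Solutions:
 h(x) = C1 + 2*x^4 - x^3/12 + x^2/2 - 7*x*log(x)/5 - 7*x*log(5)/5 + 7*x/5 + 14*x*log(3)/5


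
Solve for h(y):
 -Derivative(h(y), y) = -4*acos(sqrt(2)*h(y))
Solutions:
 Integral(1/acos(sqrt(2)*_y), (_y, h(y))) = C1 + 4*y


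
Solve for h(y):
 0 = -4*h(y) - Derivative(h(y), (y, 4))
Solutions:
 h(y) = (C1*sin(y) + C2*cos(y))*exp(-y) + (C3*sin(y) + C4*cos(y))*exp(y)


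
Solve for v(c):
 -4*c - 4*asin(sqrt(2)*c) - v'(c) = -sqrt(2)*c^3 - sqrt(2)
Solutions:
 v(c) = C1 + sqrt(2)*c^4/4 - 2*c^2 - 4*c*asin(sqrt(2)*c) + sqrt(2)*c - 2*sqrt(2)*sqrt(1 - 2*c^2)


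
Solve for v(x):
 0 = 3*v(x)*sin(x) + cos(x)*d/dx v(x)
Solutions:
 v(x) = C1*cos(x)^3


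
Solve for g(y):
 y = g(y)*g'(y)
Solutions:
 g(y) = -sqrt(C1 + y^2)
 g(y) = sqrt(C1 + y^2)


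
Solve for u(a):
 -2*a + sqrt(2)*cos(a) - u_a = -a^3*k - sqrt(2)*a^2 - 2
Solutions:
 u(a) = C1 + a^4*k/4 + sqrt(2)*a^3/3 - a^2 + 2*a + sqrt(2)*sin(a)


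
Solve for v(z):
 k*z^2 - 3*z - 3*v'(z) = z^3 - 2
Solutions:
 v(z) = C1 + k*z^3/9 - z^4/12 - z^2/2 + 2*z/3


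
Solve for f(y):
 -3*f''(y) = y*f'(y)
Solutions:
 f(y) = C1 + C2*erf(sqrt(6)*y/6)


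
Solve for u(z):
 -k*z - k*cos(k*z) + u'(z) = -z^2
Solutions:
 u(z) = C1 + k*z^2/2 - z^3/3 + sin(k*z)


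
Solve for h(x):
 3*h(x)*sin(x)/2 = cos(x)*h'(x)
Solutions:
 h(x) = C1/cos(x)^(3/2)


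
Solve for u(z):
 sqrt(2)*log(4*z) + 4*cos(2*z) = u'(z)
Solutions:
 u(z) = C1 + sqrt(2)*z*(log(z) - 1) + 2*sqrt(2)*z*log(2) + 2*sin(2*z)


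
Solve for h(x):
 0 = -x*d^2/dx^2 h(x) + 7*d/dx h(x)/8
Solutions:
 h(x) = C1 + C2*x^(15/8)


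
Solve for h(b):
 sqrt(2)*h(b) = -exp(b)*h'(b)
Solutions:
 h(b) = C1*exp(sqrt(2)*exp(-b))


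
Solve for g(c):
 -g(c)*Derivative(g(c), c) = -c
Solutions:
 g(c) = -sqrt(C1 + c^2)
 g(c) = sqrt(C1 + c^2)


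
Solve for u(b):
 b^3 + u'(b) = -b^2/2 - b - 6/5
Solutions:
 u(b) = C1 - b^4/4 - b^3/6 - b^2/2 - 6*b/5


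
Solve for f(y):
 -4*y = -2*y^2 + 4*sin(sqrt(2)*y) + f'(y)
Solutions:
 f(y) = C1 + 2*y^3/3 - 2*y^2 + 2*sqrt(2)*cos(sqrt(2)*y)


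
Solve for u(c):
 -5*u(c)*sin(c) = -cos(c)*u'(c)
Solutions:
 u(c) = C1/cos(c)^5


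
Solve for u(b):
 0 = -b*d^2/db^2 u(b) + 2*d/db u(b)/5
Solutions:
 u(b) = C1 + C2*b^(7/5)


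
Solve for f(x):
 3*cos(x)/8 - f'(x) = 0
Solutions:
 f(x) = C1 + 3*sin(x)/8


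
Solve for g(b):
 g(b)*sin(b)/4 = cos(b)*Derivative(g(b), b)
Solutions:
 g(b) = C1/cos(b)^(1/4)


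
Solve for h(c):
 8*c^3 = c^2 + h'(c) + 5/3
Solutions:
 h(c) = C1 + 2*c^4 - c^3/3 - 5*c/3


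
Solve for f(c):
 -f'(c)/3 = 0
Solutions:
 f(c) = C1


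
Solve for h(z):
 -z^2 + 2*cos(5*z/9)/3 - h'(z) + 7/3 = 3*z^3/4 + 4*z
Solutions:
 h(z) = C1 - 3*z^4/16 - z^3/3 - 2*z^2 + 7*z/3 + 6*sin(5*z/9)/5


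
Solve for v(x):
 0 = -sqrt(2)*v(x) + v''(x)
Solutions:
 v(x) = C1*exp(-2^(1/4)*x) + C2*exp(2^(1/4)*x)


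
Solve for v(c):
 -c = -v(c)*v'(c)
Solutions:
 v(c) = -sqrt(C1 + c^2)
 v(c) = sqrt(C1 + c^2)


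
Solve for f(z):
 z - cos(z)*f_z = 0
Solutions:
 f(z) = C1 + Integral(z/cos(z), z)


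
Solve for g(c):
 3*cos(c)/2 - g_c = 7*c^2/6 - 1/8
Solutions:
 g(c) = C1 - 7*c^3/18 + c/8 + 3*sin(c)/2


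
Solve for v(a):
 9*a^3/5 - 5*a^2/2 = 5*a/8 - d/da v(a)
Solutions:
 v(a) = C1 - 9*a^4/20 + 5*a^3/6 + 5*a^2/16


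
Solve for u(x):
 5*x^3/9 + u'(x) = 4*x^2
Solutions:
 u(x) = C1 - 5*x^4/36 + 4*x^3/3


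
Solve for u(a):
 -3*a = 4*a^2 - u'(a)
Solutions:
 u(a) = C1 + 4*a^3/3 + 3*a^2/2


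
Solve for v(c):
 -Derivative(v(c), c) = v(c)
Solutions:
 v(c) = C1*exp(-c)


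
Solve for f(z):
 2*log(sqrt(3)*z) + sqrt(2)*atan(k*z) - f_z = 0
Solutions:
 f(z) = C1 + 2*z*log(z) - 2*z + z*log(3) + sqrt(2)*Piecewise((z*atan(k*z) - log(k^2*z^2 + 1)/(2*k), Ne(k, 0)), (0, True))


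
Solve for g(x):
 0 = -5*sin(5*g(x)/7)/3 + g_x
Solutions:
 -5*x/3 + 7*log(cos(5*g(x)/7) - 1)/10 - 7*log(cos(5*g(x)/7) + 1)/10 = C1


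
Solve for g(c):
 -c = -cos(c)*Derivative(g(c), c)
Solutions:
 g(c) = C1 + Integral(c/cos(c), c)


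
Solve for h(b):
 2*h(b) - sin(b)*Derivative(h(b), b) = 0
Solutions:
 h(b) = C1*(cos(b) - 1)/(cos(b) + 1)


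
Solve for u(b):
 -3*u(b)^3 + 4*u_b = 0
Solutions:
 u(b) = -sqrt(2)*sqrt(-1/(C1 + 3*b))
 u(b) = sqrt(2)*sqrt(-1/(C1 + 3*b))


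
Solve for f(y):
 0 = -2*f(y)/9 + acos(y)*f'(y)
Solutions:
 f(y) = C1*exp(2*Integral(1/acos(y), y)/9)


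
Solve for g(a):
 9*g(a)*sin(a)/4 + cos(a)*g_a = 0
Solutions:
 g(a) = C1*cos(a)^(9/4)


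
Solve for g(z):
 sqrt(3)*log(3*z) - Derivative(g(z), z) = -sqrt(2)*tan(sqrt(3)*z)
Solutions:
 g(z) = C1 + sqrt(3)*z*(log(z) - 1) + sqrt(3)*z*log(3) - sqrt(6)*log(cos(sqrt(3)*z))/3


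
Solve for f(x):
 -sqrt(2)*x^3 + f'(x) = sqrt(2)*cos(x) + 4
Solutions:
 f(x) = C1 + sqrt(2)*x^4/4 + 4*x + sqrt(2)*sin(x)


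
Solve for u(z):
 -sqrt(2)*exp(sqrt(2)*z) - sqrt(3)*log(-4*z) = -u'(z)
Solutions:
 u(z) = C1 + sqrt(3)*z*log(-z) + sqrt(3)*z*(-1 + 2*log(2)) + exp(sqrt(2)*z)


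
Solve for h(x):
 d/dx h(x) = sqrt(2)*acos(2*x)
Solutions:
 h(x) = C1 + sqrt(2)*(x*acos(2*x) - sqrt(1 - 4*x^2)/2)


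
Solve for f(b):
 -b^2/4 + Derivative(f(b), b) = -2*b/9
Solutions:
 f(b) = C1 + b^3/12 - b^2/9


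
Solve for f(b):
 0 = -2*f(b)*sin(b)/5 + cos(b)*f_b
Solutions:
 f(b) = C1/cos(b)^(2/5)


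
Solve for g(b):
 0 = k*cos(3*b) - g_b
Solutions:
 g(b) = C1 + k*sin(3*b)/3


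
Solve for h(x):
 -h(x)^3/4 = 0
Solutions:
 h(x) = 0


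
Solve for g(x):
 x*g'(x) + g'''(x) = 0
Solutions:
 g(x) = C1 + Integral(C2*airyai(-x) + C3*airybi(-x), x)


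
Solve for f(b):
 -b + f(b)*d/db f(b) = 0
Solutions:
 f(b) = -sqrt(C1 + b^2)
 f(b) = sqrt(C1 + b^2)


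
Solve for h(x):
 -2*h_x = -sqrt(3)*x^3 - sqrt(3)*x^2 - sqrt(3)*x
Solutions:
 h(x) = C1 + sqrt(3)*x^4/8 + sqrt(3)*x^3/6 + sqrt(3)*x^2/4


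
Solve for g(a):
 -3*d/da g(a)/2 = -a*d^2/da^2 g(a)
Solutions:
 g(a) = C1 + C2*a^(5/2)


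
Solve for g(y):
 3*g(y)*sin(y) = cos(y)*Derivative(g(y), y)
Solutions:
 g(y) = C1/cos(y)^3


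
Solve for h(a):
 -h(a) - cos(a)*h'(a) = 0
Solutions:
 h(a) = C1*sqrt(sin(a) - 1)/sqrt(sin(a) + 1)


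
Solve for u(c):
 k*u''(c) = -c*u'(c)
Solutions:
 u(c) = C1 + C2*sqrt(k)*erf(sqrt(2)*c*sqrt(1/k)/2)


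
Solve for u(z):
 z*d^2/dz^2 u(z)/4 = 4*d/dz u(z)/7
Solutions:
 u(z) = C1 + C2*z^(23/7)


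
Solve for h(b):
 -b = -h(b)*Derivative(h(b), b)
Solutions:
 h(b) = -sqrt(C1 + b^2)
 h(b) = sqrt(C1 + b^2)


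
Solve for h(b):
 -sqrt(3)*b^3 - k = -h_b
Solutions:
 h(b) = C1 + sqrt(3)*b^4/4 + b*k


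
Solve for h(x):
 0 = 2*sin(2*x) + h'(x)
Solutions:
 h(x) = C1 + cos(2*x)


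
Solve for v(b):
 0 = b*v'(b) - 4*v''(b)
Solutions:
 v(b) = C1 + C2*erfi(sqrt(2)*b/4)


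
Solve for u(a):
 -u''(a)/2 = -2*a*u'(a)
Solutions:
 u(a) = C1 + C2*erfi(sqrt(2)*a)


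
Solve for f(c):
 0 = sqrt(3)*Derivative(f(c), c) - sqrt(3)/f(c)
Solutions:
 f(c) = -sqrt(C1 + 2*c)
 f(c) = sqrt(C1 + 2*c)


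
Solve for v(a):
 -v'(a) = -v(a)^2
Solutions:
 v(a) = -1/(C1 + a)


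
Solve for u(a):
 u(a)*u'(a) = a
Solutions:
 u(a) = -sqrt(C1 + a^2)
 u(a) = sqrt(C1 + a^2)


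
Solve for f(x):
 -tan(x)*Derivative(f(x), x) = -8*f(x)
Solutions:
 f(x) = C1*sin(x)^8


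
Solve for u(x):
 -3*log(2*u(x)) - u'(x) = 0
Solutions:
 Integral(1/(log(_y) + log(2)), (_y, u(x)))/3 = C1 - x


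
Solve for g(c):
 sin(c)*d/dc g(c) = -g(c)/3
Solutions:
 g(c) = C1*(cos(c) + 1)^(1/6)/(cos(c) - 1)^(1/6)


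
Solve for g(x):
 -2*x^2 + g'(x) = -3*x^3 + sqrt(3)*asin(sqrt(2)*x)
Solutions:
 g(x) = C1 - 3*x^4/4 + 2*x^3/3 + sqrt(3)*(x*asin(sqrt(2)*x) + sqrt(2)*sqrt(1 - 2*x^2)/2)


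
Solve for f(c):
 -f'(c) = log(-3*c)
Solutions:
 f(c) = C1 - c*log(-c) + c*(1 - log(3))


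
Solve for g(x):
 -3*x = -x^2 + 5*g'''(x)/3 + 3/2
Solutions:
 g(x) = C1 + C2*x + C3*x^2 + x^5/100 - 3*x^4/40 - 3*x^3/20


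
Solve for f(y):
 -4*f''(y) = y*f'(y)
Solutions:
 f(y) = C1 + C2*erf(sqrt(2)*y/4)


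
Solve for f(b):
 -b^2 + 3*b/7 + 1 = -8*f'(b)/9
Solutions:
 f(b) = C1 + 3*b^3/8 - 27*b^2/112 - 9*b/8


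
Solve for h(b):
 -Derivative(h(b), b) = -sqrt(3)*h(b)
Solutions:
 h(b) = C1*exp(sqrt(3)*b)
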